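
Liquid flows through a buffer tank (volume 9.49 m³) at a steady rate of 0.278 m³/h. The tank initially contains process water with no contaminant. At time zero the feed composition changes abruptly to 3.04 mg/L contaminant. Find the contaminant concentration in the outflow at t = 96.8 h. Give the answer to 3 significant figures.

2.86 mg/L

Accumulation = in − out for the solute gives V dC/dt = Q(C_in − C).
So dC/dt = (C_in − C)/τ with τ = V/Q = 9.49/0.278 = 34.137 h.
Integrating: C(t) = C_in + (C₀ − C_in) e^(−t/τ).
C(96.8) = 3.04 + (0 − 3.04)·e^(−96.8/34.137) = 3.04 + (-3.0400)·0.058680 = 2.8616 mg/L.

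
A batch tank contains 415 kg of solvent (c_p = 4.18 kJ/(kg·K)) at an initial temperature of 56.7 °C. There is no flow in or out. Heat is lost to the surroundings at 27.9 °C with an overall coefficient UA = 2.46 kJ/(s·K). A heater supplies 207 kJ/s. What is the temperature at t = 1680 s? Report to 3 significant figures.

M c_p dT/dt = −UA(T − T_amb) + Q̇.
dT/dt = (T_ss − T)/τ with T_ss = T_amb + Q̇/UA = 27.9 + 207/2.46 = 112.05 °C, τ = M c_p/UA = 415·4.18/2.46 = 705.16 s.
Integrating: T(t) = T_ss + (T₀ − T_ss) e^(−t/τ).
T(1680) = 112.05 + (-55.346)·0.092326 = 106.94 °C.

107 °C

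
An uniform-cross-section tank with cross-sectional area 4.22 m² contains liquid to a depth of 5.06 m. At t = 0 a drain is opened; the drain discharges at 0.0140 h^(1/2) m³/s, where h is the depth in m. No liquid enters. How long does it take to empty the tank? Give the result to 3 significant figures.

1360 s

Accumulation of liquid (constant cross-section A): A dh/dt = −0.0140 √h.
This is separable: 2 d(√h)/dt = −0.0140/A, so √h = √h₀ − (0.0140/(2A)) t.
Set h = 0: 2√h₀ = (0.0140/A) t_empty ⇒ t_empty = 2A√h₀/0.0140.
t_empty = 2·4.22·√5.06/0.0140 = 8.4400·2.2494/0.0140 = 1356.1 s.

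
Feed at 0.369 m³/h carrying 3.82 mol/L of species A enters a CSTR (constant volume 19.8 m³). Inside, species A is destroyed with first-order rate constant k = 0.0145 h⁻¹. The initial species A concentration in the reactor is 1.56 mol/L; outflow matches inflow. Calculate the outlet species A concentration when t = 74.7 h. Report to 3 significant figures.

2.10 mol/L

Accumulation = in − out − consumed: V dC/dt = Q C_in − Q C − k V C.
This is linear with rate a = Q/V + k = 0.033136 h⁻¹.
C_ss = Q C_in/(Q + kV) = 2.1484 mol/L; C(t) = C_ss + (C₀ − C_ss) e^(−a t).
C(74.7) = 2.1484 + (-0.58842)·e^(−0.033136·74.7) = 2.1484 + (-0.58842)·0.084139 = 2.0989 mol/L.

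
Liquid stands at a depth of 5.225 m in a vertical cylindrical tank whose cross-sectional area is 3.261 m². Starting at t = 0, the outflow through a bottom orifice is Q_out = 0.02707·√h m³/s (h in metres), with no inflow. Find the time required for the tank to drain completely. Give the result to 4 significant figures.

With no inflow, A dh/dt = −0.02707 √h.
Separate and integrate: 2(√h − √h₀) = −(0.02707/A) t.
Tank is empty when √h = 0: t_empty = 2A√h₀/0.02707.
t_empty = 2·3.261·√5.225/0.02707 = 6.52200·2.28583/0.02707 = 550.726 s.

550.7 s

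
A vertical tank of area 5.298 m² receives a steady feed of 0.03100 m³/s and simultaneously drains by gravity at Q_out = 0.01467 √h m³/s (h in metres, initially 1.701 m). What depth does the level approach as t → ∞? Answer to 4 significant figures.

4.465 m

Level balance: A dh/dt = 0.03100 − 0.01467 √h. Setting dh/dt = 0:
Q_in = 0.01467 √h_ss ⇒ √h_ss = 0.03100/0.01467 = 2.11316.
h_ss = 2.11316² = 4.46543 m. (Since h₀ = 1.701 m < h_ss, the level will rise toward this value.)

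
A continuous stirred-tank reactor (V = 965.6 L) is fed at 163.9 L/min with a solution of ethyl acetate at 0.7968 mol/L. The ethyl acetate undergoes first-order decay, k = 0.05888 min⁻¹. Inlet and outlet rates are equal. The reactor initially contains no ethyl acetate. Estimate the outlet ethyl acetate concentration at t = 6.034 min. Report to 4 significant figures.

0.4427 mol/L

Accumulation = in − out − consumed: V dC/dt = Q C_in − Q C − k V C.
This is linear with rate a = Q/V + k = 0.228619 min⁻¹.
C_ss = Q C_in/(Q + kV) = 0.591587 mol/L; C(t) = C_ss + (C₀ − C_ss) e^(−a t).
C(6.034) = 0.591587 + (-0.591587)·e^(−0.228619·6.034) = 0.591587 + (-0.591587)·0.251708 = 0.442680 mol/L.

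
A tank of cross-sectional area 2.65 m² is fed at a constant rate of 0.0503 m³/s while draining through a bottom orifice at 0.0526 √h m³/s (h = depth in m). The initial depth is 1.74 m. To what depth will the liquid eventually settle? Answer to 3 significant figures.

Accumulation of liquid (constant cross-section A): A dh/dt = Q_in − 0.0526 √h. At steady state dh/dt = 0:
Q_in = 0.0526 √h_ss ⇒ √h_ss = 0.0503/0.0526 = 0.95627.
h_ss = 0.95627² = 0.91446 m. (Since h₀ = 1.74 m > h_ss, the level will fall toward this value.)

0.914 m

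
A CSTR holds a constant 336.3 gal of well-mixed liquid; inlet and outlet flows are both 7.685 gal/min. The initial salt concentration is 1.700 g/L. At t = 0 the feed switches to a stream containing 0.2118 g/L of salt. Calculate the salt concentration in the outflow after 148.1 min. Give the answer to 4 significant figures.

0.2623 g/L

Species balance on the tank: V dC/dt = Q(C_in − C).
Rewrite as dC/dt + C/τ = C_in/τ, τ = V/Q = 43.7606 min.
C approaches C_in exponentially: C(t) = C_in + (C₀ − C_in) e^(−t/τ).
C(148.1) = 0.2118 + (1.700 − 0.2118)·e^(−148.1/43.7606) = 0.2118 + (1.48820)·0.0339005 = 0.262251 g/L.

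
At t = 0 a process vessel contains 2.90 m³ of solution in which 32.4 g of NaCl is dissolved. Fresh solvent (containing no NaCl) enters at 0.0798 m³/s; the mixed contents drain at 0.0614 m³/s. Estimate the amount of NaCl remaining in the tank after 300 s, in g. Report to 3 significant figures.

0.924 g

Total volume: dV/dt = Q_in − Q_out = 0.018400 m³/s, so V(t) = 2.90 + 0.018400 t and V(300) = 8.4200 m³.
Solute balance: dm/dt = 0 − Q_out C = −Q_out m/V(t).
dm/m = −Q_out dt/(V₀ + 0.018400 t); integrating gives ln(m/m₀) = −(Q_out/(Q_in−Q_out)) ln(V/V₀).
m = m₀ (V₀/V)^(Q_out/(Q_in−Q_out)) = 32.4 × (2.90/8.4200)^(3.3370) = 0.92432 g.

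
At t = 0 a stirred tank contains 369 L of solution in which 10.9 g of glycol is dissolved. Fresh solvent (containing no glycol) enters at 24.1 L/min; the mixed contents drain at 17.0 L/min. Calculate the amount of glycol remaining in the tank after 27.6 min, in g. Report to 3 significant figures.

3.93 g

Total volume: dV/dt = Q_in − Q_out = 7.1000 L/min, so V(t) = 369 + 7.1000 t and V(27.6) = 564.96 L.
No glycol enters, so dm/dt = −Q_out · (m/V).
Separate: dm/m = −Q_out dt/V(t) ⇒ ln(m/m₀) = −(Q_out/(Q_in−Q_out)) ln(V/V₀).
m = m₀ (V₀/V)^(Q_out/(Q_in−Q_out)) = 10.9 × (369/564.96)^(2.3944) = 3.9309 g.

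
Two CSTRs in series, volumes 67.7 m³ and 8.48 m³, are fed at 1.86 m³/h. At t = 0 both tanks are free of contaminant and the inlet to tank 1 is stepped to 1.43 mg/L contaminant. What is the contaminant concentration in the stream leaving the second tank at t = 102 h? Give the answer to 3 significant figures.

1.33 mg/L

Species balance on tank i: dCᵢ/dt = (Cᵢ₋₁ − Cᵢ)/τᵢ with τᵢ = Vᵢ/Q.
τ₁ = 67.7/1.86 = 36.398 h; τ₂ = 8.48/1.86 = 4.5591 h.
Tank 1: C₁ = C_in(1 − e^(−t/τ₁)). Tank 2 (τ₁ ≠ τ₂): C₂ = C_in[1 − (τ₁ e^(−t/τ₁) − τ₂ e^(−t/τ₂))/(τ₁ − τ₂)].
At t = 102: e^(−t/τ₁) = 0.060667, e^(−t/τ₂) = 1.9217e-10.
C₂ = 1.43·[1 − (36.398·0.060667 − 4.5591·1.9217e-10)/(31.839)] = 1.43·0.93065 = 1.3308 mg/L.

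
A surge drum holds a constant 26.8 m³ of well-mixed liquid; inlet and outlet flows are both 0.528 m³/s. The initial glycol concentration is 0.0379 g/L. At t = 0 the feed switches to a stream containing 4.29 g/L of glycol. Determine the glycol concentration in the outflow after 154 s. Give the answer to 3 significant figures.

Accumulation = in − out for the solute gives V dC/dt = Q(C_in − C).
Rewrite as dC/dt + C/τ = C_in/τ, τ = V/Q = 50.758 s.
C approaches C_in exponentially: C(t) = C_in + (C₀ − C_in) e^(−t/τ).
C(154) = 4.29 + (0.0379 − 4.29)·e^(−154/50.758) = 4.29 + (-4.2521)·0.048121 = 4.0854 g/L.

4.09 g/L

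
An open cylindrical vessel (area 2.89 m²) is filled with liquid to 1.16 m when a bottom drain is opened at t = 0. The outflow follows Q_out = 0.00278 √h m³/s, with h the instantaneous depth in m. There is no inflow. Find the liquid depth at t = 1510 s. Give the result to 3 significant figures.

0.123 m

A dh/dt = −Q_out = −0.00278 √h.
This is separable: 2 d(√h)/dt = −0.00278/A, so √h = √h₀ − (0.00278/(2A)) t.
√h = √1.16 − 0.00278·1510/(2·2.89) = 1.0770 − 0.72626 = 0.35077.
h = 0.35077² = 0.12304 m.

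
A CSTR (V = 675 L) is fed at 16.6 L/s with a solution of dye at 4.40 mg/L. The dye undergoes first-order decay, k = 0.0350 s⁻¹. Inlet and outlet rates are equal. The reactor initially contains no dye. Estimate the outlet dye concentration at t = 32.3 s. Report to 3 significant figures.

Species balance: V dC/dt = Q C_in − Q C − k V C.
This is linear with rate a = Q/V + k = 0.059593 s⁻¹.
C_ss = Q C_in/(Q + kV) = 1.8158 mg/L; C(t) = C_ss + (C₀ − C_ss) e^(−a t).
C(32.3) = 1.8158 + (-1.8158)·e^(−0.059593·32.3) = 1.8158 + (-1.8158)·0.14590 = 1.5509 mg/L.

1.55 mg/L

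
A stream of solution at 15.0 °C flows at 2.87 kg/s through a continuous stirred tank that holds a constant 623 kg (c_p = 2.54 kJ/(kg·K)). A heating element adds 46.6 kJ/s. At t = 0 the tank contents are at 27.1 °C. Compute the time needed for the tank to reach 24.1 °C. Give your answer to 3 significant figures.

162 s

Unsteady energy balance on the tank contents: M c_p dT/dt = ṁ c_p (T_in − T) + 46.6.
τ = M/ṁ = 217.07 s; T_ss = T_in + Q̇/(ṁ c_p) = 21.392 °C.
T(t) = T_ss + (T₀ − T_ss) e^(−t/τ). Set T = 24.1:
e^(−t/τ) = (24.1 − 21.392)/(27.1 − 21.392) = 0.47438
t = −217.07 · ln(0.47438) = 161.88 s.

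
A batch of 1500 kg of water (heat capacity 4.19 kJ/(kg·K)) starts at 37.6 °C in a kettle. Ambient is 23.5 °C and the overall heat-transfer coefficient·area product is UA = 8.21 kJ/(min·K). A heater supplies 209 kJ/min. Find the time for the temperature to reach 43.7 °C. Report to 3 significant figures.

M c_p dT/dt = −UA(T − T_amb) + Q̇.
τ = M c_p/UA = 765.53 min; T_ss = T_amb + Q̇/UA = 23.5 + 209/8.21 = 48.957 °C.
T(t) = T_ss + (T₀ − T_ss)e^(−t/τ); set T = 43.7:
t = −τ ln[(T − T_ss)/(T₀ − T_ss)] = −765.53 · ln(0.46287) = 589.69 min.

590 min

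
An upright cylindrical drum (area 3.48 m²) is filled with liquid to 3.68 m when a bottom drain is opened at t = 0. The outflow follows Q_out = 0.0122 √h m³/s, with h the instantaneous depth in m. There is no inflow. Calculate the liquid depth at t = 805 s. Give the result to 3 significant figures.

Volume balance on the tank: A dh/dt = −0.0122 √h.
This is separable: 2 d(√h)/dt = −0.0122/A, so √h = √h₀ − (0.0122/(2A)) t.
√h = √3.68 − 0.0122·805/(2·3.48) = 1.9183 − 1.4111 = 0.50727.
h = 0.50727² = 0.25732 m.

0.257 m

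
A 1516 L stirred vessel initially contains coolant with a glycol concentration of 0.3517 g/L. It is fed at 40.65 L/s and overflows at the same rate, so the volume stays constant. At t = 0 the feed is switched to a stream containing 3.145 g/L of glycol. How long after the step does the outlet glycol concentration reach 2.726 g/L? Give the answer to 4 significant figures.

70.75 s

Species balance: V dC/dt = Q(C_in − C) ⇒ τ = V/Q = 37.2940 s.
C(t) = C_in + (C₀ − C_in) e^(−t/τ). Set C = 2.726 and solve for t:
e^(−t/τ) = (C − C_in)/(C₀ − C_in) = (2.726 − 3.145)/(0.3517 − 3.145) = 0.150002
t = −τ ln(…) = 37.2940 × 1.89711 = 70.7507 s.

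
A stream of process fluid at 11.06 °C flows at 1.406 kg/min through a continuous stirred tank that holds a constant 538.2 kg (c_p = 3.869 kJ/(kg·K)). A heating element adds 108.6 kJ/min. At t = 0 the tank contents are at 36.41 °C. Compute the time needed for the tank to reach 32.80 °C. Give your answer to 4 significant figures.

424.7 min

M c_p dT/dt = ṁ c_p (T_in − T) + Q̇.
τ = M/ṁ = 382.788 min; T_ss = T_in + Q̇/(ṁ c_p) = 31.0239 °C.
T(t) = T_ss + (T₀ − T_ss) e^(−t/τ). Set T = 32.80:
e^(−t/τ) = (32.80 − 31.0239)/(36.41 − 31.0239) = 0.329754
t = −382.788 · ln(0.329754) = 424.668 min.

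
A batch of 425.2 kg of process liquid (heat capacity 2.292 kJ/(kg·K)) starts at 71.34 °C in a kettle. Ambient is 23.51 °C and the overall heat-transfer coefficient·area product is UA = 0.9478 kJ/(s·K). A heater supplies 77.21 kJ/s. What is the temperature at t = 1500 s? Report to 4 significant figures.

M c_p dT/dt = −UA(T − T_amb) + Q̇.
dT/dt = (T_ss − T)/τ with T_ss = T_amb + Q̇/UA = 23.51 + 77.21/0.9478 = 104.972 °C, τ = M c_p/UA = 425.2·2.292/0.9478 = 1028.23 s.
Solution: T(t) = T_ss + (T₀ − T_ss) e^(−t/τ).
T(1500) = 104.972 + (-33.6323)·0.232512 = 97.1524 °C.

97.15 °C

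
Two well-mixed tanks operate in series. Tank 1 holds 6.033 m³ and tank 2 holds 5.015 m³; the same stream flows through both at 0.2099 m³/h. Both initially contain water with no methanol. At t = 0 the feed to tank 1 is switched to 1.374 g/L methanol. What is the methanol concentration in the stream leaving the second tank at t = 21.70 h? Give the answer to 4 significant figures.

0.2761 g/L

Species balance on tank i: dCᵢ/dt = (Cᵢ₋₁ − Cᵢ)/τᵢ with τᵢ = Vᵢ/Q.
τ₁ = 6.033/0.2099 = 28.7423 h; τ₂ = 5.015/0.2099 = 23.8923 h.
Solving the cascade with C₁(0)=C₂(0)=0 gives C₂(t) = C_in[1 − (τ₁ e^(−t/τ₁) − τ₂ e^(−t/τ₂))/(τ₁ − τ₂)].
At t = 21.70: e^(−t/τ₁) = 0.470017, e^(−t/τ₂) = 0.403233.
C₂ = 1.374·[1 − (28.7423·0.470017 − 23.8923·0.403233)/(4.84993)] = 1.374·0.200981 = 0.276148 g/L.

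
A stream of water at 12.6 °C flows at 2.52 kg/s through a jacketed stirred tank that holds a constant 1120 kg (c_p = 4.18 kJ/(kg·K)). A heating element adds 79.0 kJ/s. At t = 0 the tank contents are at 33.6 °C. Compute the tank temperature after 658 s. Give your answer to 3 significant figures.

M c_p dT/dt = ṁ c_p (T_in − T) + Q̇.
Rearrange: dT/dt = (T_ss − T)/τ with τ = M/ṁ = 444.44 s and T_ss = T_in + Q̇/(ṁ c_p) = 20.100 °C.
This is linear first-order; T(t) = T_ss + (T₀ − T_ss) e^(−t/τ).
T(658) = 20.100 + (13.500)·e^(−658/444.44) = 20.100 + (13.500)·0.22752 = 23.171 °C.

23.2 °C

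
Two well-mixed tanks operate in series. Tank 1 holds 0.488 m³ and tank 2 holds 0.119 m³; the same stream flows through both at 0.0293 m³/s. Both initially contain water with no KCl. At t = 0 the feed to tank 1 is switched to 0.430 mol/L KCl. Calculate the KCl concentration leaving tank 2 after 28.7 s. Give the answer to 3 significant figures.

0.329 mol/L

Time constants: τᵢ = Vᵢ/Q for each well-mixed tank.
τ₁ = 0.488/0.0293 = 16.655 s; τ₂ = 0.119/0.0293 = 4.0614 s.
Solving the cascade with C₁(0)=C₂(0)=0 gives C₂(t) = C_in[1 − (τ₁ e^(−t/τ₁) − τ₂ e^(−t/τ₂))/(τ₁ − τ₂)].
At t = 28.7: e^(−t/τ₁) = 0.17850, e^(−t/τ₂) = 0.00085324.
C₂ = 0.430·[1 − (16.655·0.17850 − 4.0614·0.00085324)/(12.594)] = 0.430·0.76421 = 0.32861 mol/L.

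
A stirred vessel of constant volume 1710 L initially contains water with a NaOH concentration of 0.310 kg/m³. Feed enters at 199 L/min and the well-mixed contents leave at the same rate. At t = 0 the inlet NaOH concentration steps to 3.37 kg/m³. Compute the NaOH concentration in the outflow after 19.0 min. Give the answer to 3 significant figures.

Mass balance on the solute (V constant): V dC/dt = Q(C_in − C).
So dC/dt = (C_in − C)/τ with τ = V/Q = 1710/199 = 8.5930 min.
Solution: C(t) = C_in + (C₀ − C_in) e^(−t/τ).
C(19.0) = 3.37 + (0.310 − 3.37)·e^(−19.0/8.5930) = 3.37 + (-3.0600)·0.10958 = 3.0347 kg/m³.

3.03 kg/m³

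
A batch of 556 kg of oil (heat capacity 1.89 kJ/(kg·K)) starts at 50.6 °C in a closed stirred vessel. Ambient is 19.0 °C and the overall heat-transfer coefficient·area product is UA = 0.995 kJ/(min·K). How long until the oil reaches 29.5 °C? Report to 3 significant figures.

Lumped-capacitance energy balance: M c_p dT/dt = UA(T_amb − T).
τ = M c_p/UA = 1056.1 min; T_ss = T_amb = 19.000 °C.
T(t) = T_ss + (T₀ − T_ss)e^(−t/τ); set T = 29.5:
t = −τ ln[(T − T_ss)/(T₀ − T_ss)] = −1056.1 · ln(0.33228) = 1163.6 min.

1160 min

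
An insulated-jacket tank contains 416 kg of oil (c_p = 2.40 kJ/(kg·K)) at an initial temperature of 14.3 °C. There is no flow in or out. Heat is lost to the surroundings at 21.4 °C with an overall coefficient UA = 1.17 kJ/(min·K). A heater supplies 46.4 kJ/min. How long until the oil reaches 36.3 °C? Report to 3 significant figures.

M c_p dT/dt = −UA(T − T_amb) + Q̇.
τ = M c_p/UA = 853.33 min; T_ss = T_amb + Q̇/UA = 21.4 + 46.4/1.17 = 61.058 °C.
T(t) = T_ss + (T₀ − T_ss)e^(−t/τ); set T = 36.3:
t = −τ ln[(T − T_ss)/(T₀ − T_ss)] = −853.33 · ln(0.52949) = 542.58 min.

543 min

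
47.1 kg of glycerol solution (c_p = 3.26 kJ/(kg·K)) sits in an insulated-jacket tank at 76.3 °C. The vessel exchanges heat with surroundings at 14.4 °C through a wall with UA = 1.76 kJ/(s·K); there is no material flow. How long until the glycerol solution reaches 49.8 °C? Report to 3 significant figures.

48.8 s

Unsteady energy balance on the tank contents: M c_p dT/dt = −UA(T − T_amb).
τ = M c_p/UA = 87.242 s; T_ss = T_amb = 14.400 °C.
T(t) = T_ss + (T₀ − T_ss)e^(−t/τ); set T = 49.8:
t = −τ ln[(T − T_ss)/(T₀ − T_ss)] = −87.242 · ln(0.57189) = 48.752 s.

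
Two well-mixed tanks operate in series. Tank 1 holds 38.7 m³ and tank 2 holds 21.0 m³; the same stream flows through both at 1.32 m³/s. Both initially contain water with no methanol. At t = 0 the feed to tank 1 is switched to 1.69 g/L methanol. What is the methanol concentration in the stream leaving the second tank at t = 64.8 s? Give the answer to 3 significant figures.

1.32 g/L

Species balance on tank i: dCᵢ/dt = (Cᵢ₋₁ − Cᵢ)/τᵢ with τᵢ = Vᵢ/Q.
τ₁ = 38.7/1.32 = 29.318 s; τ₂ = 21.0/1.32 = 15.909 s.
Solving the cascade with C₁(0)=C₂(0)=0 gives C₂(t) = C_in[1 − (τ₁ e^(−t/τ₁) − τ₂ e^(−t/τ₂))/(τ₁ − τ₂)].
At t = 64.8: e^(−t/τ₁) = 0.10968, e^(−t/τ₂) = 0.017024.
C₂ = 1.69·[1 − (29.318·0.10968 − 15.909·0.017024)/(13.409)] = 1.69·0.78040 = 1.3189 g/L.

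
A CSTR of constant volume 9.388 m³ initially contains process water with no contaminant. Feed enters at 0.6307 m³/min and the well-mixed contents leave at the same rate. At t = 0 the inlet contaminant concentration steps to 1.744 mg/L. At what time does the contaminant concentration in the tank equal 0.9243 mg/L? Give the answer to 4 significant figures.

Species balance: V dC/dt = Q(C_in − C) ⇒ τ = V/Q = 14.8850 min.
C(t) = C_in + (C₀ − C_in) e^(−t/τ). Set C = 0.9243 and solve for t:
e^(−t/τ) = (C − C_in)/(C₀ − C_in) = (0.9243 − 1.744)/(0 − 1.744) = 0.470011
t = −τ ln(…) = 14.8850 × 0.754998 = 11.2382 min.

11.24 min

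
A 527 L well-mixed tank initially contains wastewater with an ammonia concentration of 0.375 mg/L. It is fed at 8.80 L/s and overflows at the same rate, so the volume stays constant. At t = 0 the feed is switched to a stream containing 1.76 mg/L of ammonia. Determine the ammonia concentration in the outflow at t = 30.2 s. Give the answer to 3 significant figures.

0.924 mg/L

Unsteady species balance (constant V, well mixed): V dC/dt = Q(C_in − C).
Time constant τ = V/Q = 527/8.80 = 59.886 s.
This is linear first-order; C(t) = C_in + (C₀ − C_in) e^(−t/τ).
C(30.2) = 1.76 + (0.375 − 1.76)·e^(−30.2/59.886) = 1.76 + (-1.3850)·0.60394 = 0.92355 mg/L.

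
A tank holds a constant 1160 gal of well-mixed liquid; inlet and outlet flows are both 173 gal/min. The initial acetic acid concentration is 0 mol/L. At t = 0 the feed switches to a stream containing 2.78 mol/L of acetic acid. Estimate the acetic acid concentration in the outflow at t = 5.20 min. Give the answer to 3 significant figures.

Species balance on the tank: V dC/dt = Q(C_in − C).
So dC/dt = (C_in − C)/τ with τ = V/Q = 1160/173 = 6.7052 min.
Integrating: C(t) = C_in + (C₀ − C_in) e^(−t/τ).
C(5.20) = 2.78 + (0 − 2.78)·e^(−5.20/6.7052) = 2.78 + (-2.7800)·0.46047 = 1.4999 mol/L.

1.50 mol/L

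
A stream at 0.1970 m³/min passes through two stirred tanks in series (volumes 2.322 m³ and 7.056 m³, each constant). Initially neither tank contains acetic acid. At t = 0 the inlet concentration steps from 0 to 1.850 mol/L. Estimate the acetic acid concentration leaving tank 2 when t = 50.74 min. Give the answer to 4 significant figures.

1.194 mol/L

Time constants: τᵢ = Vᵢ/Q for each well-mixed tank.
τ₁ = 2.322/0.1970 = 11.7868 min; τ₂ = 7.056/0.1970 = 35.8173 min.
Tank 1: C₁ = C_in(1 − e^(−t/τ₁)). Tank 2 (τ₁ ≠ τ₂): C₂ = C_in[1 − (τ₁ e^(−t/τ₁) − τ₂ e^(−t/τ₂))/(τ₁ − τ₂)].
At t = 50.74: e^(−t/τ₁) = 0.0135034, e^(−t/τ₂) = 0.242529.
C₂ = 1.850·[1 − (11.7868·0.0135034 − 35.8173·0.242529)/(-24.0305)] = 1.850·0.645136 = 1.19350 mol/L.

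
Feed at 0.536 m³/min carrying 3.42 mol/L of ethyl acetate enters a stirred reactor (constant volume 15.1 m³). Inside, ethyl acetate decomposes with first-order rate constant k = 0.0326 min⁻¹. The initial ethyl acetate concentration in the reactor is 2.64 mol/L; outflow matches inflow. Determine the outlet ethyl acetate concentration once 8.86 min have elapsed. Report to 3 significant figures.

Species balance: V dC/dt = Q C_in − Q C − k V C.
dC/dt = (Q/V) C_in − (Q/V + k) C; effective rate a = Q/V + k = 0.035497 + 0.0326 = 0.068097 min⁻¹.
C_ss = Q C_in/(Q + kV) = 1.7827 mol/L; C(t) = C_ss + (C₀ − C_ss) e^(−a t).
C(8.86) = 1.7827 + (0.85726)·e^(−0.068097·8.86) = 1.7827 + (0.85726)·0.54698 = 2.2516 mol/L.

2.25 mol/L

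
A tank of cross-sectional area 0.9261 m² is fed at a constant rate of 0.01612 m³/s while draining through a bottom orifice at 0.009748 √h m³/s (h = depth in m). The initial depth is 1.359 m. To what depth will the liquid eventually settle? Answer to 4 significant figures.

2.735 m

Level balance: A dh/dt = 0.01612 − 0.009748 √h. Setting dh/dt = 0:
Q_in = 0.009748 √h_ss ⇒ √h_ss = 0.01612/0.009748 = 1.65367.
h_ss = 1.65367² = 2.73463 m. (Since h₀ = 1.359 m < h_ss, the level will rise toward this value.)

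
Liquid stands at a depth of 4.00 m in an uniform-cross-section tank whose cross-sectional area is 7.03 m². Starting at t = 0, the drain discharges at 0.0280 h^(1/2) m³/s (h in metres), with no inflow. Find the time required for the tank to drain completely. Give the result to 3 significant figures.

A dh/dt = −Q_out = −0.0280 √h.
Separate and integrate: 2(√h − √h₀) = −(0.0280/A) t.
Tank is empty when √h = 0: t_empty = 2A√h₀/0.0280.
t_empty = 2·7.03·√4.00/0.0280 = 14.060·2.0000/0.0280 = 1004.3 s.

1000 s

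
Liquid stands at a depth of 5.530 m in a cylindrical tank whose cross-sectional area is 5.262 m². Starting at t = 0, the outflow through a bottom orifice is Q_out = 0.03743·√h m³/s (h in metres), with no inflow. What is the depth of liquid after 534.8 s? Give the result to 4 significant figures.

Mass balance (ρ constant): A dh/dt = −0.03743 √h.
Separate and integrate: 2(√h − √h₀) = −(0.03743/A) t.
√h = √5.530 − 0.03743·534.8/(2·5.262) = 2.35160 − 1.90209 = 0.449508.
h = 0.449508² = 0.202058 m.

0.2021 m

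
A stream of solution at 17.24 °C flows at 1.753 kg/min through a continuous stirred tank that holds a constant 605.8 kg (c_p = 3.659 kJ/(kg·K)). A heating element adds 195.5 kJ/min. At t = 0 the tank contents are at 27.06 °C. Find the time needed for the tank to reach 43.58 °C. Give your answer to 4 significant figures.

555.6 min

M c_p dT/dt = ṁ c_p (T_in − T) + Q̇.
τ = M/ṁ = 345.579 min; T_ss = T_in + Q̇/(ṁ c_p) = 47.7191 °C.
T(t) = T_ss + (T₀ − T_ss) e^(−t/τ). Set T = 43.58:
e^(−t/τ) = (43.58 − 47.7191)/(27.06 − 47.7191) = 0.200353
t = −345.579 · ln(0.200353) = 555.578 min.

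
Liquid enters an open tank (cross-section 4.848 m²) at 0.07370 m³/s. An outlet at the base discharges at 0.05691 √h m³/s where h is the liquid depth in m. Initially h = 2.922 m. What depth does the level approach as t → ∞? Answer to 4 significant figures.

Level balance: A dh/dt = 0.07370 − 0.05691 √h. Setting dh/dt = 0:
Q_in = 0.05691 √h_ss ⇒ √h_ss = 0.07370/0.05691 = 1.29503.
h_ss = 1.29503² = 1.67710 m. (Since h₀ = 2.922 m > h_ss, the level will fall toward this value.)

1.677 m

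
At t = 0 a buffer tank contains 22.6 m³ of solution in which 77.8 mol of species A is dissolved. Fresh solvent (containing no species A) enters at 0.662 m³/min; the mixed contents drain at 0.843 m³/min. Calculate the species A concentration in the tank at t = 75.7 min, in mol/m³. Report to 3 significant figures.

Total volume: dV/dt = Q_in − Q_out = -0.18100 m³/min, so V(t) = 22.6 − 0.18100 t and V(75.7) = 8.8983 m³.
Solute balance: dm/dt = 0 − Q_out C = −Q_out m/V(t).
Separate: dm/m = −Q_out dt/V(t) ⇒ ln(m/m₀) = −(Q_out/(Q_in−Q_out)) ln(V/V₀).
m = m₀ (V₀/V)^(Q_out/(Q_in−Q_out)) = 77.8 × (22.6/8.8983)^(-4.6575) = 1.0131 mol.
C = m/V = 1.0131/8.8983 = 0.11385 mol/m³.

0.114 mol/m³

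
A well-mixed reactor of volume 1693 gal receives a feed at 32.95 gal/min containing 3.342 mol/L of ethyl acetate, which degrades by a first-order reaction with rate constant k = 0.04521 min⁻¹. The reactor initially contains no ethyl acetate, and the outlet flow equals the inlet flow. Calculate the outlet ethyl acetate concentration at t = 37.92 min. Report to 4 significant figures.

Species balance: V dC/dt = Q C_in − Q C − k V C.
This is linear with rate a = Q/V + k = 0.0646725 min⁻¹.
C_ss = Q C_in/(Q + kV) = 1.00574 mol/L; C(t) = C_ss + (C₀ − C_ss) e^(−a t).
C(37.92) = 1.00574 + (-1.00574)·e^(−0.0646725·37.92) = 1.00574 + (-1.00574)·0.0860884 = 0.919157 mol/L.

0.9192 mol/L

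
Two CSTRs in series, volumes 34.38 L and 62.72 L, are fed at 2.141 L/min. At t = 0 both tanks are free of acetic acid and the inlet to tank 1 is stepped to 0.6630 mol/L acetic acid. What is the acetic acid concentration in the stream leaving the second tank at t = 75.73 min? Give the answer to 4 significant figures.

0.5596 mol/L

Each tank obeys Vᵢ dCᵢ/dt = Q(Cᵢ₋₁ − Cᵢ), so τᵢ = Vᵢ/Q.
τ₁ = 34.38/2.141 = 16.0579 min; τ₂ = 62.72/2.141 = 29.2947 min.
Tank 1: C₁ = C_in(1 − e^(−t/τ₁)). Tank 2 (τ₁ ≠ τ₂): C₂ = C_in[1 − (τ₁ e^(−t/τ₁) − τ₂ e^(−t/τ₂))/(τ₁ − τ₂)].
At t = 75.73: e^(−t/τ₁) = 0.00895043, e^(−t/τ₂) = 0.0753880.
C₂ = 0.6630·[1 − (16.0579·0.00895043 − 29.2947·0.0753880)/(-13.2368)] = 0.6630·0.844015 = 0.559582 mol/L.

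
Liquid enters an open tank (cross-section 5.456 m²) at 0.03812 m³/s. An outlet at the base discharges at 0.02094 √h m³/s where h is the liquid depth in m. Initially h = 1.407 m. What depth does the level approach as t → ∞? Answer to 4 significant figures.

Level balance: A dh/dt = 0.03812 − 0.02094 √h. Setting dh/dt = 0:
Q_in = 0.02094 √h_ss ⇒ √h_ss = 0.03812/0.02094 = 1.82044.
h_ss = 1.82044² = 3.31400 m. (Since h₀ = 1.407 m < h_ss, the level will rise toward this value.)

3.314 m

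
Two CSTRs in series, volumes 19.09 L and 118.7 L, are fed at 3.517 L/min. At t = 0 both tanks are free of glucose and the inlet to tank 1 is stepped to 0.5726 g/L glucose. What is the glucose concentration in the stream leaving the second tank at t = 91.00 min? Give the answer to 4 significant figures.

Species balance on tank i: dCᵢ/dt = (Cᵢ₋₁ − Cᵢ)/τᵢ with τᵢ = Vᵢ/Q.
τ₁ = 19.09/3.517 = 5.42792 min; τ₂ = 118.7/3.517 = 33.7504 min.
Tank 1: C₁ = C_in(1 − e^(−t/τ₁)). Tank 2 (τ₁ ≠ τ₂): C₂ = C_in[1 − (τ₁ e^(−t/τ₁) − τ₂ e^(−t/τ₂))/(τ₁ − τ₂)].
At t = 91.00: e^(−t/τ₁) = 5.23578e-08, e^(−t/τ₂) = 0.0674568.
C₂ = 0.5726·[1 − (5.42792·5.23578e-08 − 33.7504·0.0674568)/(-28.3224)] = 0.5726·0.919615 = 0.526572 g/L.

0.5266 g/L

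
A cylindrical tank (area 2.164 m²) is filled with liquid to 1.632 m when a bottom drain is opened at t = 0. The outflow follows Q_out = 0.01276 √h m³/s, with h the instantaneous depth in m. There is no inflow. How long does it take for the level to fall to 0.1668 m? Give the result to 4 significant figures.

294.8 s

With no inflow, A dh/dt = −0.01276 √h.
Separate and integrate: 2(√h − √h₀) = −(0.01276/A) t.
t = 2A(√h₀ − √h)/0.01276 = 2·2.164·(√1.632 − √0.1668)/0.01276
  = 4.32800 × (1.27750 − 0.408412) / 0.01276 = 294.781 s.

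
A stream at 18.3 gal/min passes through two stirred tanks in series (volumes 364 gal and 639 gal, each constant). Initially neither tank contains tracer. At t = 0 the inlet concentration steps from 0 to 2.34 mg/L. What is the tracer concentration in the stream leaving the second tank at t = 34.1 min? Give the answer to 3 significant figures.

Each tank obeys Vᵢ dCᵢ/dt = Q(Cᵢ₋₁ − Cᵢ), so τᵢ = Vᵢ/Q.
τ₁ = 364/18.3 = 19.891 min; τ₂ = 639/18.3 = 34.918 min.
Solving the cascade with C₁(0)=C₂(0)=0 gives C₂(t) = C_in[1 − (τ₁ e^(−t/τ₁) − τ₂ e^(−t/τ₂))/(τ₁ − τ₂)].
At t = 34.1: e^(−t/τ₁) = 0.18008, e^(−t/τ₂) = 0.37660.
C₂ = 2.34·[1 − (19.891·0.18008 − 34.918·0.37660)/(-15.027)] = 2.34·0.36328 = 0.85007 mg/L.

0.850 mg/L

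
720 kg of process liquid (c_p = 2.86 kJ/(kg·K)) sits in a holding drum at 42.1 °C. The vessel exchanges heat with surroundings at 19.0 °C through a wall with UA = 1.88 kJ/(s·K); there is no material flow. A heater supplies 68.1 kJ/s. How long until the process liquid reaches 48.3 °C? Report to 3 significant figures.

Lumped-capacitance energy balance: M c_p dT/dt = UA(T_amb − T) + Q̇.
τ = M c_p/UA = 1095.3 s; T_ss = T_amb + Q̇/UA = 19.0 + 68.1/1.88 = 55.223 °C.
T(t) = T_ss + (T₀ − T_ss)e^(−t/τ); set T = 48.3:
t = −τ ln[(T − T_ss)/(T₀ − T_ss)] = −1095.3 · ln(0.52756) = 700.45 s.

700 s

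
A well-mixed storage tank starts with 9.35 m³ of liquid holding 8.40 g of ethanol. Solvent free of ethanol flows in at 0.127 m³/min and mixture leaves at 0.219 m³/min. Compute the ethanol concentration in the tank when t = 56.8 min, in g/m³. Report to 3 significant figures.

Let m(t) be the amount of ethanol. Volume: V(t) = V₀ + (Q_in − Q_out) t = 9.35 − 0.092000 t; V(56.8) = 4.1244 m³.
Species balance (pure solvent in): dm/dt = −Q_out · m/V(t).
Separate: dm/m = −Q_out dt/V(t) ⇒ ln(m/m₀) = −(Q_out/(Q_in−Q_out)) ln(V/V₀).
m = m₀ (V₀/V)^(Q_out/(Q_in−Q_out)) = 8.40 × (9.35/4.1244)^(-2.3804) = 1.1972 g.
C = m/V = 1.1972/4.1244 = 0.29026 g/m³.

0.290 g/m³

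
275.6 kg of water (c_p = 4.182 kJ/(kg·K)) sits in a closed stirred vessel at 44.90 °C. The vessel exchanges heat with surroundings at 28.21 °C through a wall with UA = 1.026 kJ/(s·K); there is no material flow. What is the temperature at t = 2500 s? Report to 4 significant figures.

First-law balance (no shaft work): M c_p dT/dt = −UA(T − T_amb).
dT/dt = (T_ss − T)/τ with T_ss = T_amb = 28.2100 °C, τ = M c_p/UA = 275.6·4.182/1.026 = 1123.35 s.
Integrating: T(t) = T_ss + (T₀ − T_ss) e^(−t/τ).
T(2500) = 28.2100 + (16.6900)·0.108015 = 30.0128 °C.

30.01 °C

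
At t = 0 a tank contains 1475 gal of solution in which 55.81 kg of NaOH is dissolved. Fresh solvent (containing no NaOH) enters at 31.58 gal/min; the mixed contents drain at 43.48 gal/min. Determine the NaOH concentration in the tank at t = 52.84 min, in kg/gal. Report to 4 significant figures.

Total volume: dV/dt = Q_in − Q_out = -11.9000 gal/min, so V(t) = 1475 − 11.9000 t and V(52.84) = 846.204 gal.
Solute balance: dm/dt = 0 − Q_out C = −Q_out m/V(t).
Separate: dm/m = −Q_out dt/V(t) ⇒ ln(m/m₀) = −(Q_out/(Q_in−Q_out)) ln(V/V₀).
m = m₀ (V₀/V)^(Q_out/(Q_in−Q_out)) = 55.81 × (1475/846.204)^(-3.65378) = 7.32812 kg.
C = m/V = 7.32812/846.204 = 0.00865999 kg/gal.

0.008660 kg/gal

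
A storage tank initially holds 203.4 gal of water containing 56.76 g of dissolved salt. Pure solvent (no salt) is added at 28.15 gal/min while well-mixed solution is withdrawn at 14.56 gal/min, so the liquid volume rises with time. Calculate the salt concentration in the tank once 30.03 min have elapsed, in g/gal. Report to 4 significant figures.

0.02854 g/gal

Total volume: dV/dt = Q_in − Q_out = 13.5900 gal/min, so V(t) = 203.4 + 13.5900 t and V(30.03) = 611.508 gal.
Species balance (pure solvent in): dm/dt = −Q_out · m/V(t).
Separate: dm/m = −Q_out dt/V(t) ⇒ ln(m/m₀) = −(Q_out/(Q_in−Q_out)) ln(V/V₀).
m = m₀ (V₀/V)^(Q_out/(Q_in−Q_out)) = 56.76 × (203.4/611.508)^(1.07138) = 17.4530 g.
C = m/V = 17.4530/611.508 = 0.0285409 g/gal.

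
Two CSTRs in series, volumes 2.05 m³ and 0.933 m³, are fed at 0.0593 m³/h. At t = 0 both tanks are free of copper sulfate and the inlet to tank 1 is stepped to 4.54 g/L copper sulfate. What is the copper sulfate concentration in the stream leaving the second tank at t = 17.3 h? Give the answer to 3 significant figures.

0.751 g/L

Each tank obeys Vᵢ dCᵢ/dt = Q(Cᵢ₋₁ − Cᵢ), so τᵢ = Vᵢ/Q.
τ₁ = 2.05/0.0593 = 34.570 h; τ₂ = 0.933/0.0593 = 15.734 h.
Solving the cascade with C₁(0)=C₂(0)=0 gives C₂(t) = C_in[1 − (τ₁ e^(−t/τ₁) − τ₂ e^(−t/τ₂))/(τ₁ − τ₂)].
At t = 17.3: e^(−t/τ₁) = 0.60627, e^(−t/τ₂) = 0.33302.
C₂ = 4.54·[1 − (34.570·0.60627 − 15.734·0.33302)/(18.836)] = 4.54·0.16549 = 0.75134 g/L.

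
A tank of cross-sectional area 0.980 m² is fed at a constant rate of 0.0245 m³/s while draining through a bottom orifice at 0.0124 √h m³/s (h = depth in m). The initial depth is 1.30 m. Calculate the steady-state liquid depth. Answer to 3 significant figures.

3.90 m

Volume balance on the tank: A dh/dt = Q_in − 0.0124 √h. At steady state dh/dt = 0:
Q_in = 0.0124 √h_ss ⇒ √h_ss = 0.0245/0.0124 = 1.9758.
h_ss = 1.9758² = 3.9038 m. (Since h₀ = 1.30 m < h_ss, the level will rise toward this value.)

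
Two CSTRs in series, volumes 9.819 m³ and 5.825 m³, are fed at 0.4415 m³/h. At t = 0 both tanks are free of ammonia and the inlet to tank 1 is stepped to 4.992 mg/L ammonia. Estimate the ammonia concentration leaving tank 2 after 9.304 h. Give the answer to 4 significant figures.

0.5117 mg/L

Species balance on tank i: dCᵢ/dt = (Cᵢ₋₁ − Cᵢ)/τᵢ with τᵢ = Vᵢ/Q.
τ₁ = 9.819/0.4415 = 22.2401 h; τ₂ = 5.825/0.4415 = 13.1937 h.
Solving the cascade with C₁(0)=C₂(0)=0 gives C₂(t) = C_in[1 − (τ₁ e^(−t/τ₁) − τ₂ e^(−t/τ₂))/(τ₁ − τ₂)].
At t = 9.304: e^(−t/τ₁) = 0.658136, e^(−t/τ₂) = 0.494016.
C₂ = 4.992·[1 − (22.2401·0.658136 − 13.1937·0.494016)/(9.04643)] = 4.992·0.102505 = 0.511706 mg/L.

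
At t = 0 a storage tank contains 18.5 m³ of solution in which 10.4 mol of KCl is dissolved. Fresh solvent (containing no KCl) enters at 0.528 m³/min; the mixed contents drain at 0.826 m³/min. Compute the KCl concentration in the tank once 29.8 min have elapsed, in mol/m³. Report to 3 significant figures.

0.176 mol/m³

Let m(t) be the amount of KCl. Volume: V(t) = V₀ + (Q_in − Q_out) t = 18.5 − 0.29800 t; V(29.8) = 9.6196 m³.
No KCl enters, so dm/dt = −Q_out · (m/V).
Separate: dm/m = −Q_out dt/V(t) ⇒ ln(m/m₀) = −(Q_out/(Q_in−Q_out)) ln(V/V₀).
m = m₀ (V₀/V)^(Q_out/(Q_in−Q_out)) = 10.4 × (18.5/9.6196)^(-2.7718) = 1.6975 mol.
C = m/V = 1.6975/9.6196 = 0.17646 mol/m³.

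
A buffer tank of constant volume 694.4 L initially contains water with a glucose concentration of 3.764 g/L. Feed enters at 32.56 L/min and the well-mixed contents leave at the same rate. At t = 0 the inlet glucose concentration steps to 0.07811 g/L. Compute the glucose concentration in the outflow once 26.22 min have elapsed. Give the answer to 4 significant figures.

1.156 g/L

Transient balance on the dissolved component: V dC/dt = Q(C_in − C).
Time constant τ = V/Q = 694.4/32.56 = 21.3268 min.
This is linear first-order; C(t) = C_in + (C₀ − C_in) e^(−t/τ).
C(26.22) = 0.07811 + (3.764 − 0.07811)·e^(−26.22/21.3268) = 0.07811 + (3.68589)·0.292456 = 1.15607 g/L.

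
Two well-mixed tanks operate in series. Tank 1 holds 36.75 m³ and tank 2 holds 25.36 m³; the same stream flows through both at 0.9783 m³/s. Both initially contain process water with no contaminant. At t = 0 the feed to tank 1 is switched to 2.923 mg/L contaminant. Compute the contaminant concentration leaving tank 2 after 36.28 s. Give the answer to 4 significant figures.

Each tank obeys Vᵢ dCᵢ/dt = Q(Cᵢ₋₁ − Cᵢ), so τᵢ = Vᵢ/Q.
τ₁ = 36.75/0.9783 = 37.5652 s; τ₂ = 25.36/0.9783 = 25.9225 s.
Tank 1: C₁ = C_in(1 − e^(−t/τ₁)). Tank 2 (τ₁ ≠ τ₂): C₂ = C_in[1 − (τ₁ e^(−t/τ₁) − τ₂ e^(−t/τ₂))/(τ₁ − τ₂)].
At t = 36.28: e^(−t/τ₁) = 0.380683, e^(−t/τ₂) = 0.246707.
C₂ = 2.923·[1 − (37.5652·0.380683 − 25.9225·0.246707)/(11.6426)] = 2.923·0.321017 = 0.938332 mg/L.

0.9383 mg/L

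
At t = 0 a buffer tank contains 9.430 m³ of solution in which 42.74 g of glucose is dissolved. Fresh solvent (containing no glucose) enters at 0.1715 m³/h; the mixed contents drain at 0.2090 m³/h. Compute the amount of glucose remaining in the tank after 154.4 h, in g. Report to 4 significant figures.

0.2122 g

Total volume: dV/dt = Q_in − Q_out = -0.0375000 m³/h, so V(t) = 9.430 − 0.0375000 t and V(154.4) = 3.64000 m³.
No glucose enters, so dm/dt = −Q_out · (m/V).
Separate: dm/m = −Q_out dt/V(t) ⇒ ln(m/m₀) = −(Q_out/(Q_in−Q_out)) ln(V/V₀).
m = m₀ (V₀/V)^(Q_out/(Q_in−Q_out)) = 42.74 × (9.430/3.64000)^(-5.57333) = 0.212208 g.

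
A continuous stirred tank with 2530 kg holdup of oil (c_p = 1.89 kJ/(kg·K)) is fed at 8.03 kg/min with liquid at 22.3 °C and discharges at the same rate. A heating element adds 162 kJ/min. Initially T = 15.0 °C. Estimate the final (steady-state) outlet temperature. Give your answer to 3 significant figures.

33.0 °C

Heat balance on the well-mixed liquid: M c_p dT/dt = ṁ c_p (T_in − T) + 162.
At steady state dT/dt = 0 ⇒ T_ss = T_in + Q̇/(ṁ c_p) = 22.3 + 162/(8.03·1.89) = 32.974 °C.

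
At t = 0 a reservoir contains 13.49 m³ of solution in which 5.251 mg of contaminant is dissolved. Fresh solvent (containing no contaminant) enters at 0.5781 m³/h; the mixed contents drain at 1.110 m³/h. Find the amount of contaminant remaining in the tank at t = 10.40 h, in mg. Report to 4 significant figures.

1.746 mg

Let m(t) be the amount of contaminant. Volume: V(t) = V₀ + (Q_in − Q_out) t = 13.49 − 0.531900 t; V(10.40) = 7.95824 m³.
Solute balance: dm/dt = 0 − Q_out C = −Q_out m/V(t).
Separate: dm/m = −Q_out dt/V(t) ⇒ ln(m/m₀) = −(Q_out/(Q_in−Q_out)) ln(V/V₀).
m = m₀ (V₀/V)^(Q_out/(Q_in−Q_out)) = 5.251 × (13.49/7.95824)^(-2.08686) = 1.74560 mg.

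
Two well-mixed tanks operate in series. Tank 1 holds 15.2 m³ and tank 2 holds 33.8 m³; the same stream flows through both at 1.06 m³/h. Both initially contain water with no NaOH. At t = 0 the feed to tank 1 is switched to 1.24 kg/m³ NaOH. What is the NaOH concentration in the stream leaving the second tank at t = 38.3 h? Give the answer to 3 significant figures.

0.632 kg/m³

Each tank obeys Vᵢ dCᵢ/dt = Q(Cᵢ₋₁ − Cᵢ), so τᵢ = Vᵢ/Q.
τ₁ = 15.2/1.06 = 14.340 h; τ₂ = 33.8/1.06 = 31.887 h.
Solving the cascade with C₁(0)=C₂(0)=0 gives C₂(t) = C_in[1 − (τ₁ e^(−t/τ₁) − τ₂ e^(−t/τ₂))/(τ₁ − τ₂)].
At t = 38.3: e^(−t/τ₁) = 0.069188, e^(−t/τ₂) = 0.30086.
C₂ = 1.24·[1 − (14.340·0.069188 − 31.887·0.30086)/(-17.547)] = 1.24·0.50982 = 0.63218 kg/m³.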